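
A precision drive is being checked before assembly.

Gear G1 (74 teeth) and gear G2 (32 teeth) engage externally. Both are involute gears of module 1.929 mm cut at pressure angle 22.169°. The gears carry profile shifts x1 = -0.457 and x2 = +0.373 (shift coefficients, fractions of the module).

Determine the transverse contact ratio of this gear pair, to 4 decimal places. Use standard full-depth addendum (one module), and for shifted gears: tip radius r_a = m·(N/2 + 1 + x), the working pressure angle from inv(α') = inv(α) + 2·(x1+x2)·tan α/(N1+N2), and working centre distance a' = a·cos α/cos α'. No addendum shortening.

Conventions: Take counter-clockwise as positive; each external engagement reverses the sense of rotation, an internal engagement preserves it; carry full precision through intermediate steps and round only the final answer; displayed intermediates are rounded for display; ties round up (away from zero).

1.5945

single-mesh involute tooth geometry (74T engaging 32T at module 1.929)
base radii: r_b1 = 66.096742, r_b2 = 28.582375
tip radii: r_a1 = 72.420447, r_a2 = 33.512517
inv(α') = inv(22.169°) + 2·(-0.457+0.373)·tan α/(74+32) = 0.01989359  ⇒  α' = 21.94361°
a' = a·cos α / cos α' = 102.2370·cos 22.169°/cos 21.94361° = 102.074179
action lengths: √(r_a1²−r_b1²) = 29.596314, √(r_a2²−r_b2²) = 17.496761
base pitch p_b = π·m·cos α = 5.612136
CR = (29.596314 + 17.496761 − 102.074179·sin 21.94361°)/5.612136 = 1.594504
contact ratio ≈ 1.5945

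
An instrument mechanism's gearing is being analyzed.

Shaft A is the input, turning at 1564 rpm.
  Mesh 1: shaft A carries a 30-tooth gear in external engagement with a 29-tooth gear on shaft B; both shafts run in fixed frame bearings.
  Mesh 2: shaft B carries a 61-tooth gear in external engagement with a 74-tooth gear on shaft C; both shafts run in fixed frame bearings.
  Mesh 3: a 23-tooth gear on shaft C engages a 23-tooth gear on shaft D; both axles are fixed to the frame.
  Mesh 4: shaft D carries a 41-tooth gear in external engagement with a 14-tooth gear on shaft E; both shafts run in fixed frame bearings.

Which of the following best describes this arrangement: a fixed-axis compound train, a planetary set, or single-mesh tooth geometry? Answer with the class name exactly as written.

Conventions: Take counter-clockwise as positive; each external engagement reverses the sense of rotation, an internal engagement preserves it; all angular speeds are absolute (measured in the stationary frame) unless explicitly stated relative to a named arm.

topology: fixed-axis compound train — 4 meshes, A→E
classification: fixed-axis compound train

fixed-axis compound train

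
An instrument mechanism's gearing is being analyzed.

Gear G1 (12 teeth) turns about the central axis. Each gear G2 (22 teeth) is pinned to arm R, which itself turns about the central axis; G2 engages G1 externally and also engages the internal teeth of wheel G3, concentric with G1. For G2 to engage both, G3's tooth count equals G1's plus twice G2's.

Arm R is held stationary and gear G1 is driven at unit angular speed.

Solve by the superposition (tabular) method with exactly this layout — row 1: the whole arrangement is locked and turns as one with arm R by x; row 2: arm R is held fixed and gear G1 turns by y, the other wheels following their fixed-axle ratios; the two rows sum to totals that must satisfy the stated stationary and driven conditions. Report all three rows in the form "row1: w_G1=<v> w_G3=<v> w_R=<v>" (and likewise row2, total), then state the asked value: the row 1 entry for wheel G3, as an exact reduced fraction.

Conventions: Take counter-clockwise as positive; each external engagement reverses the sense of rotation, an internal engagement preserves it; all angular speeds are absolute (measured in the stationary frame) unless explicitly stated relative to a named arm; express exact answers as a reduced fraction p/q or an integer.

planetary set (12T centre, 22T on arm, 56T internal) — Willis relation
row 1 — lock + rotate with arm: ω_sun = ω_ring = ω_arm = x
superposition row 2 [arm held]: sun y, ring −(12/56)·y, arm 0
boundary: total ω_arm = x = 0 and total ω_sun = x + y = 1  ⇒  y = 1, x = 0
row 2 ring = −(12/56)·1 = -3/14
totals (row 1 + row 2): sun 0 + 1 = 1, ring 0 + (-3/14) = -3/14, arm 0 + 0 = 0
asked cell (row1, ring) = 0

row1: w_G1=0 w_G3=0 w_R=0
row2: w_G1=1 w_G3=-3/14 w_R=0
total: w_G1=1 w_G3=-3/14 w_R=0
asked value: 0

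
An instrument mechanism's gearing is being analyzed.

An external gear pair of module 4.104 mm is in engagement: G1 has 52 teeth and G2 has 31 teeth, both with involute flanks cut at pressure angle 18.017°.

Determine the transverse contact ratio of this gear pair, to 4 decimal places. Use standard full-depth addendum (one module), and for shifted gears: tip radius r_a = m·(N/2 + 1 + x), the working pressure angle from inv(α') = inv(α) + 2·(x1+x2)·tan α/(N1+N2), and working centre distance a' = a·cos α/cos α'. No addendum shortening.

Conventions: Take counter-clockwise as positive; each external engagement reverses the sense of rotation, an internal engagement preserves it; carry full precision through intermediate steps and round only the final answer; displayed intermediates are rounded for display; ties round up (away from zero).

1.8165

class = single-mesh tooth geometry [involute pair 52T × 31T, m = 4.104]
base radii: r_b1 = 101.471747, r_b2 = 60.492772
tip radii: r_a1 = 110.808000, r_a2 = 67.716000
no profile shift: α' = α, a' = a
action lengths: √(r_a1²−r_b1²) = 44.518507, √(r_a2²−r_b2²) = 30.431582
base pitch p_b = π·m·cos α = 12.260881
CR = (44.518507 + 30.431582 − 170.316000·sin 18.01700°)/12.260881 = 1.816468
contact ratio ≈ 1.8165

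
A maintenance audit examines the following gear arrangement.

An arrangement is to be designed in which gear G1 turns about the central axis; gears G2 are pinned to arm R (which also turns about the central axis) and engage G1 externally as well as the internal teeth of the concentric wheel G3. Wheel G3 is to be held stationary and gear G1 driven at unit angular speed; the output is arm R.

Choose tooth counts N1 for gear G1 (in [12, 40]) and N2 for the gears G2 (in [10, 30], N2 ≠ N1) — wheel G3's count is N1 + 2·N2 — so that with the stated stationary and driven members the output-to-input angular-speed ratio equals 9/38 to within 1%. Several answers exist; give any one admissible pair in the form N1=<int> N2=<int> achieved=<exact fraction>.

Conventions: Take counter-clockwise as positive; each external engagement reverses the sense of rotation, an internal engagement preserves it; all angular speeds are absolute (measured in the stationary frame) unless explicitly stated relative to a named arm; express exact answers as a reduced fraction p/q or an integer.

N1=18 N2=20 achieved=9/38

class = planetary set [ratio 9/38 wanted; Willis about the carrier]
Willis with ω_ring = 0: ω_arm/ω_sun = N1/(N1+N3); set equal to 9/38  ⇒  N3/N1 = 1/(9/38) − 1 = 29/9
N3 = N1 + 2·N2  ⇒  N2/N1 = (N3/N1 − 1)/2 = (29/9 − 1)/2 = 10/9
smallest multiple with N1 ≥ 12 and N2 ≥ 10: k = 2  ⇒  N1 = 2·9 = 18, N2 = 2·10 = 20 (N1 ≤ 40, N2 ≤ 30, N2 ≠ N1 ✓), N3 = 18 + 2·20 = 58
check: N1/(N1+N3) with N1 = 18, N3 = 58 gives 9/38; |achieved − target| = 0 ≤ 9/3800 ✓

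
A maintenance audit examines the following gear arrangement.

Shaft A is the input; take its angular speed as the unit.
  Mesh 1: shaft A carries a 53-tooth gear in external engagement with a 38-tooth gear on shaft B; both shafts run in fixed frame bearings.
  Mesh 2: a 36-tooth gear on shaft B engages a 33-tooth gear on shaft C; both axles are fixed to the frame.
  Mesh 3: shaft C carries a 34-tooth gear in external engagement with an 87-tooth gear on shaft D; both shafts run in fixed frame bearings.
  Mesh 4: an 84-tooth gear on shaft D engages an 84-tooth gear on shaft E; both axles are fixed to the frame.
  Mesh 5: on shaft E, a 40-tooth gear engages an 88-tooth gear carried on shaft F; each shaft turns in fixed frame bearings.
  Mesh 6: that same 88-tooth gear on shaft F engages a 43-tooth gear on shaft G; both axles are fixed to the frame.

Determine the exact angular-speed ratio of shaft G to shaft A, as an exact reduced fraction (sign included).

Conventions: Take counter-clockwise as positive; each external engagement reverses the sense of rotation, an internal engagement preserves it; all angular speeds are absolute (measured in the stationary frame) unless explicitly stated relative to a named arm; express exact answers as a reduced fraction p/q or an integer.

144160/260623

class = fixed-axis compound train [6 meshes; 6 ratios multiply, 6 sense flips]
mesh 1 [53T→38T]: running ratio 53/38, sense −
mesh 2 [36T→33T]: running ratio 318/209, sense +
mesh 3 [34T→87T]: running ratio 3604/6061, sense −
mesh 4 [84T→84T]: running ratio 3604/6061, sense +
mesh 5 [40T→88T]: running ratio 18020/66671, sense −
mesh 6 [88T→43T]: running ratio 144160/260623, sense +
ω_out/ω_in = 144160/260623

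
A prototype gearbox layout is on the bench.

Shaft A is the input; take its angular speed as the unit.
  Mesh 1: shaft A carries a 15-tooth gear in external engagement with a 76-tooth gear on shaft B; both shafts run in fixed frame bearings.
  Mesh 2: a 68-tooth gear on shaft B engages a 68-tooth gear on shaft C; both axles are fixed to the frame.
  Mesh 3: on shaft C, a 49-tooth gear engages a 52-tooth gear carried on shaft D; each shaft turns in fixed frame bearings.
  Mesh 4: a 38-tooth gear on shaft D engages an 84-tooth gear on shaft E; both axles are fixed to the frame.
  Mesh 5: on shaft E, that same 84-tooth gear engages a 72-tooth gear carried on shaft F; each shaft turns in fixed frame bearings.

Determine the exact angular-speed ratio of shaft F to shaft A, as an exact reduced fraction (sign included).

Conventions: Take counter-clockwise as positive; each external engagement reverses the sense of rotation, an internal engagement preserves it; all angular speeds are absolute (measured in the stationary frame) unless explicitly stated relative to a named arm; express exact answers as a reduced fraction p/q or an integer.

class = fixed-axis compound train [5 meshes; 5 ratios multiply, 5 sense flips]
mesh 1 [15T→76T]: running ratio 15/76, sense −
mesh 2 [68T→68T]: running ratio 15/76, sense +
mesh 3 [49T→52T]: running ratio 735/3952, sense −
mesh 4 [38T→84T]: running ratio 35/416, sense +
mesh 5 [84T→72T]: running ratio 245/2496, sense −
ω_out/ω_in = -245/2496

-245/2496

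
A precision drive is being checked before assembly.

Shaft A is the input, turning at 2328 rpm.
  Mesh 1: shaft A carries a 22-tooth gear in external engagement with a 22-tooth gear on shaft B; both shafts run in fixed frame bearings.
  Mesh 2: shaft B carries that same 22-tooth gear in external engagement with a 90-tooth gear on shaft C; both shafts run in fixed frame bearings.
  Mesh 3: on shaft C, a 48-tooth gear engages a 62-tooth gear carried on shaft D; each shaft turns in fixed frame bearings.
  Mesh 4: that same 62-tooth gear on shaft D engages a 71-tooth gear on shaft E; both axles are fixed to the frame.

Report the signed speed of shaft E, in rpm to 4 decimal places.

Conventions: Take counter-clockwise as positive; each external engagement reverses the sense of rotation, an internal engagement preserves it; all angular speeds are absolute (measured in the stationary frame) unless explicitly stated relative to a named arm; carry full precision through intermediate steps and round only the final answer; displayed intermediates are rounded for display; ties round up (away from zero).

recognized (5 fixed axles, 4 meshes): fixed-axis compound train
mesh 1 [22T→22T]: ω = 2328.0000×22/22 = 2328.0000 rpm, sense flips to −
mesh 2 [22T→90T]: ω = 2328.0000×22/90 = 569.0667 rpm, sense flips to +
mesh 3 [48T→62T]: ω = 569.0667×48/62 = 440.5677 rpm, sense flips to −
mesh 4 [62T→71T]: ω = 440.5677×62/71 = 384.7211 rpm, sense flips to +
signed output speed = +384.7211 rpm

+384.7211 rpm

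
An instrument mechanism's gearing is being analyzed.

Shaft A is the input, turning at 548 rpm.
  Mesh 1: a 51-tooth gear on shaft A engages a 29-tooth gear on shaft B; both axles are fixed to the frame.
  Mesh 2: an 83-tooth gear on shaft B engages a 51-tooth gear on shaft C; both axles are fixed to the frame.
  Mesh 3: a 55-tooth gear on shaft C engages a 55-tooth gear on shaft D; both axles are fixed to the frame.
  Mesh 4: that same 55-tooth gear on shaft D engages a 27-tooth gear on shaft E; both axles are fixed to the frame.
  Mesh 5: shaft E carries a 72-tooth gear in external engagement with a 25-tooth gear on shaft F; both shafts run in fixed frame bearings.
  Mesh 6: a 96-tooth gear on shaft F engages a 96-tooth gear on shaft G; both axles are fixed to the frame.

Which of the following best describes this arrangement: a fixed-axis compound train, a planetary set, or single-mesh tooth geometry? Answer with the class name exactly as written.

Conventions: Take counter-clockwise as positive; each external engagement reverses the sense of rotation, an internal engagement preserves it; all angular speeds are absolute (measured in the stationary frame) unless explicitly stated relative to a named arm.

fixed-axis compound train

recognized (7 fixed axles, 6 meshes): fixed-axis compound train
classification: fixed-axis compound train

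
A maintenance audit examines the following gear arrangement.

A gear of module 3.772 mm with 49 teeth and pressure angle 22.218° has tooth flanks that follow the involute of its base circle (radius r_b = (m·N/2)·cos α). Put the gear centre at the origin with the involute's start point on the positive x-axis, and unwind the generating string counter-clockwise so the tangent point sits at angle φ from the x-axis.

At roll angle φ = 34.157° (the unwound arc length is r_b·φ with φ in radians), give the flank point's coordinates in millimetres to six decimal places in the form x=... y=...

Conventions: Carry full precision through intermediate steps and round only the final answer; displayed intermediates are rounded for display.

x=99.430680 y=5.829999

single-mesh involute tooth geometry (49T wheel at module 3.772)
pitch radius r_p = m·N/2 = 3.772·49/2 = 92.414000
base radius r_b = r_p·cos α = 92.414000·cos 22.218° = 85.552430
roll angle φ = 34.157° = 0.59615211 rad
x = r_b·(cos φ + φ·sin φ) = 99.430680
y = r_b·(sin φ − φ·cos φ) = 5.829999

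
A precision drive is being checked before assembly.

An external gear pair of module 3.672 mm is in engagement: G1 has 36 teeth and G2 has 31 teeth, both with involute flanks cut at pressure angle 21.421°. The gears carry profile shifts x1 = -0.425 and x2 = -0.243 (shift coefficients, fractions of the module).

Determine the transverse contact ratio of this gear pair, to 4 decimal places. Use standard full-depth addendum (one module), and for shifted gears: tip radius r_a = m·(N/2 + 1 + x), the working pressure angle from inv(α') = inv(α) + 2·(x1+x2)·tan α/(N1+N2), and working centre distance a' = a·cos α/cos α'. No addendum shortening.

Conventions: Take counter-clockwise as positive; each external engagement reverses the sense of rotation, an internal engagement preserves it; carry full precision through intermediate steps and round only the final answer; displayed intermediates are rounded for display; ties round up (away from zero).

class = single-mesh tooth geometry [involute pair 36T × 31T, m = 3.672]
base radii: r_b1 = 61.530222, r_b2 = 52.984358
tip radii: r_a1 = 68.207400, r_a2 = 59.695704
inv(α') = inv(21.421°) + 2·(-0.425-0.243)·tan α/(36+31) = 0.01062866  ⇒  α' = 17.92818°
a' = a·cos α / cos α' = 123.0120·cos 21.421°/cos 17.92818° = 120.358828
action lengths: √(r_a1²−r_b1²) = 29.432656, √(r_a2²−r_b2²) = 27.499726
base pitch p_b = π·m·cos α = 10.739050
CR = (29.432656 + 27.499726 − 120.358828·sin 17.92818°)/10.739050 = 1.851465
contact ratio ≈ 1.8515

1.8515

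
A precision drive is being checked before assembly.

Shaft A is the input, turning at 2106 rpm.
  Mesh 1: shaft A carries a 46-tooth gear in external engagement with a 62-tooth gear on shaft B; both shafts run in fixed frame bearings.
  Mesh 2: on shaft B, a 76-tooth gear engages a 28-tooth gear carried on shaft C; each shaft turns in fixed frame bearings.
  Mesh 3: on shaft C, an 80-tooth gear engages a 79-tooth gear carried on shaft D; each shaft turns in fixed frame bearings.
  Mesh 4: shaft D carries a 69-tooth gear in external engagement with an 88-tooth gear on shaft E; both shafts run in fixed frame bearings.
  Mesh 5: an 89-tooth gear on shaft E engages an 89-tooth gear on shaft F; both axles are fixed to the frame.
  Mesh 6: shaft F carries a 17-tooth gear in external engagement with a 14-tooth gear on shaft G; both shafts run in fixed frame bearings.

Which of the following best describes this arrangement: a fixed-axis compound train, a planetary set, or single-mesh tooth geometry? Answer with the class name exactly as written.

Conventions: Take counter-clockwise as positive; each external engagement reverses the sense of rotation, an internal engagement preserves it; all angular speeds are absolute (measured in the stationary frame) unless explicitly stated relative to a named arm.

fixed-axis compound train

class = fixed-axis compound train [6 meshes; 6 ratios multiply, 6 sense flips]
classification: fixed-axis compound train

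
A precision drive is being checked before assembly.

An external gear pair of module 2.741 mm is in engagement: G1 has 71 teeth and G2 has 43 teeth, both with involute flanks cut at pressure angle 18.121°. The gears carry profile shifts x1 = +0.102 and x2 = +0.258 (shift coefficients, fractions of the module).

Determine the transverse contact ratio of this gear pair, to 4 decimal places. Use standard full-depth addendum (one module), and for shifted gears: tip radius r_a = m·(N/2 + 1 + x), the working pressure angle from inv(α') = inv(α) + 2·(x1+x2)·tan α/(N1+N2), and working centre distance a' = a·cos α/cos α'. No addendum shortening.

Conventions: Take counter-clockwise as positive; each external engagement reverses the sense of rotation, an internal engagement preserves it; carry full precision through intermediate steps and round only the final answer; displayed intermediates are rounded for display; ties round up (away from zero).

1.8039

topology: single-mesh involute geometry — m = 2.741, 71T/43T pair
base radii: r_b1 = 92.479322, r_b2 = 56.008604
tip radii: r_a1 = 100.326082, r_a2 = 62.379678
inv(α') = inv(18.121°) + 2·(+0.102+0.258)·tan α/(71+43) = 0.01305187  ⇒  α' = 19.16129°
a' = a·cos α / cos α' = 156.2370·cos 18.121°/cos 19.16129° = 157.196893
action lengths: √(r_a1²−r_b1²) = 38.895985, √(r_a2²−r_b2²) = 27.463804
base pitch p_b = π·m·cos α = 8.184010
CR = (38.895985 + 27.463804 − 157.196893·sin 19.16129°)/8.184010 = 1.803918
contact ratio ≈ 1.8039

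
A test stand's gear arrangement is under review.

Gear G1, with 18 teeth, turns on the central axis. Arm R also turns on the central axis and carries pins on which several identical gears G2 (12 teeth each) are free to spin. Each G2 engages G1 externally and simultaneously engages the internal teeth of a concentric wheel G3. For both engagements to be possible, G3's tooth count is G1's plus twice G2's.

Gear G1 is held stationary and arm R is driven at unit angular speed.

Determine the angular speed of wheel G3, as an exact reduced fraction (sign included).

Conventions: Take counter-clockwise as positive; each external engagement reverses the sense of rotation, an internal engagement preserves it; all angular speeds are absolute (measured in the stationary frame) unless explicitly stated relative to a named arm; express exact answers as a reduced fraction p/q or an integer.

10/7

recognized (axles ride arm R): planetary set, 18/12/42 teeth
ring teeth: 18 + 2·12 = 42
18(ω_sun−ω_arm) = −42(ω_ring−ω_arm),  ω_sun = 0, ω_arm = 1
ω_ring = 1 − (18/42)(0−1) = 10/7
exact speed ratio = 10/7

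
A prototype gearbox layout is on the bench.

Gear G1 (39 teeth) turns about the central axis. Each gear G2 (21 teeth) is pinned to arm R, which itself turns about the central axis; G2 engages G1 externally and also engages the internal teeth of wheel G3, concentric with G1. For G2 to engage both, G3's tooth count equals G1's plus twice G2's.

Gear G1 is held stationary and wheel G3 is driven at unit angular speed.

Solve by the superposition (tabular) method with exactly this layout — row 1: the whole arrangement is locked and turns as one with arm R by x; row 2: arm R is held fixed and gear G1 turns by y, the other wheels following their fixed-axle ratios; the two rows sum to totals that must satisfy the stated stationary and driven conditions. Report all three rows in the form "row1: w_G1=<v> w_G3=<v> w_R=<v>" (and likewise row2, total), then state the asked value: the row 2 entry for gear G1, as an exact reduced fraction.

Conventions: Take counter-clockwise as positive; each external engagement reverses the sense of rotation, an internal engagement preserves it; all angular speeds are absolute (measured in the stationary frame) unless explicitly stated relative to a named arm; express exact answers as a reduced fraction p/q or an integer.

row1: w_G1=27/40 w_G3=27/40 w_R=27/40
row2: w_G1=-27/40 w_G3=13/40 w_R=0
total: w_G1=0 w_G3=1 w_R=27/40
asked value: -27/40

topology: planetary set — G1 39T / G2 21T / G3 81T, arm = carrier (Willis)
superposition row 1 [locked train]: every member turns x
row 2 — arm fixed, fixed-axis ratios: sun y, ring −(39/81)·y, arm 0
boundary: total ω_sun = x + y = 0 and total ω_ring = x − (39/81)·y = 1  ⇒  y = -27/40, x = 27/40
row 2 ring = −(39/81)·(-27/40) = 13/40
totals (row 1 + row 2): sun 27/40 + (-27/40) = 0, ring 27/40 + 13/40 = 1, arm 27/40 + 0 = 27/40
asked cell (row2, sun) = -27/40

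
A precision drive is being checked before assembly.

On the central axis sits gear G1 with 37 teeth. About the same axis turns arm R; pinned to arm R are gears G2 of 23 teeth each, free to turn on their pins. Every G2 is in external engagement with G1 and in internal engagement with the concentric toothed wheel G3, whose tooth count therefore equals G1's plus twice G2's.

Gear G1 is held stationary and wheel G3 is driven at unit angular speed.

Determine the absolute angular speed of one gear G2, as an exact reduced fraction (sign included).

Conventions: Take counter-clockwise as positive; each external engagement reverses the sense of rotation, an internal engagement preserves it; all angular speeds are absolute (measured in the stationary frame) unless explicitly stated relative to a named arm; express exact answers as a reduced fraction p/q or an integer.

83/46

topology: planetary set — G1 37T / G2 23T / G3 83T, arm = carrier (Willis)
ring teeth: 37 + 2·23 = 83
37(ω_sun−ω_arm) = −83(ω_ring−ω_arm),  ω_sun = 0, ω_ring = 1
37(0−ω_arm) = −83(1−ω_arm)  ⇒  120·ω_arm = 83  ⇒  ω_arm = 83/120
sun–planet mesh: 37·(0−83/120) = −23·(ω_p−ω_arm)  ⇒  ω_p−ω_arm = 3071/2760
ω_p = 83/120 + 3071/2760 = 83/46
exact speed ratio = 83/46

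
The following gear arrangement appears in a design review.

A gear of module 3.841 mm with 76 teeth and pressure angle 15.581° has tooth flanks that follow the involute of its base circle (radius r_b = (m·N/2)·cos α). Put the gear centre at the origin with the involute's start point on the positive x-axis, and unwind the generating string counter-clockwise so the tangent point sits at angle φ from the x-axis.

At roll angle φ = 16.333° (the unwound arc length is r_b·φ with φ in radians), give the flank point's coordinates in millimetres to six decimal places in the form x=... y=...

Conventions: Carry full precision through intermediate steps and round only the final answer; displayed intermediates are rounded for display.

single-mesh involute tooth geometry (76T wheel at module 3.841)
pitch radius r_p = m·N/2 = 3.841·76/2 = 145.958000
base radius r_b = r_p·cos α = 145.958000·cos 15.581° = 140.594290
roll angle φ = 16.333° = 0.28506463 rad
x = r_b·(cos φ + φ·sin φ) = 146.191237
y = r_b·(sin φ − φ·cos φ) = 1.076820

x=146.191237 y=1.076820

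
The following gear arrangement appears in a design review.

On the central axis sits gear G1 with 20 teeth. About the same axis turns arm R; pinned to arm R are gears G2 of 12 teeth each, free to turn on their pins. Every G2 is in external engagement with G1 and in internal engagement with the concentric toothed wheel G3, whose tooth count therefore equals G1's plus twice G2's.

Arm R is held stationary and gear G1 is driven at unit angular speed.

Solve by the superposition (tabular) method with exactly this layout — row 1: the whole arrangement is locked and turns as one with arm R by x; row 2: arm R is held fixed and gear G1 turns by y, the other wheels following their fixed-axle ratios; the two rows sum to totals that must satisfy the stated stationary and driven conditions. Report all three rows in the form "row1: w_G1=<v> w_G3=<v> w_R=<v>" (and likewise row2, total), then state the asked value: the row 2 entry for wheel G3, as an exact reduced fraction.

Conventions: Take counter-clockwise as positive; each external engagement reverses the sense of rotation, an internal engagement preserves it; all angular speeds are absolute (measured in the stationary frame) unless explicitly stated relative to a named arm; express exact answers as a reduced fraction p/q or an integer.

planetary set (20T centre, 12T on arm, 44T internal) — Willis relation
row 1: whole set turns with the arm by x
row 2 (arm held, sun turns y): ω_ring = −(20/44)·y, ω_arm = 0
boundary: total ω_arm = x = 0 and total ω_sun = x + y = 1  ⇒  y = 1, x = 0
row 2 ring = −(20/44)·1 = -5/11
totals (row 1 + row 2): sun 0 + 1 = 1, ring 0 + (-5/11) = -5/11, arm 0 + 0 = 0
asked cell (row2, ring) = -5/11

row1: w_G1=0 w_G3=0 w_R=0
row2: w_G1=1 w_G3=-5/11 w_R=0
total: w_G1=1 w_G3=-5/11 w_R=0
asked value: -5/11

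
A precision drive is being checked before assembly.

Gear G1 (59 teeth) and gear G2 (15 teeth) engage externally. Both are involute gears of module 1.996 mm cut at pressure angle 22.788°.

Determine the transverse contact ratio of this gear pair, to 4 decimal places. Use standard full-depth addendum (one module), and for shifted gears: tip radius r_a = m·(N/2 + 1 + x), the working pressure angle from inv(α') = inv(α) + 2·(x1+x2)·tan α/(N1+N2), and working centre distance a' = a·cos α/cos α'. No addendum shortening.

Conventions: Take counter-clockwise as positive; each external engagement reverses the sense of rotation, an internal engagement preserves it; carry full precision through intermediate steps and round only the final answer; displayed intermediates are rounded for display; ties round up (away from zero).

1.5249

recognized (one external pair, fixed centres): single-mesh tooth geometry, m = 1.996, N1 = 59, N2 = 15
base radii: r_b1 = 54.285924, r_b2 = 13.801506
tip radii: r_a1 = 60.878000, r_a2 = 16.966000
no profile shift: α' = α, a' = a
action lengths: √(r_a1²−r_b1²) = 27.553028, √(r_a2²−r_b2²) = 9.867299
base pitch p_b = π·m·cos α = 5.781161
CR = (27.553028 + 9.867299 − 73.852000·sin 22.78800°)/5.781161 = 1.524916
contact ratio ≈ 1.5249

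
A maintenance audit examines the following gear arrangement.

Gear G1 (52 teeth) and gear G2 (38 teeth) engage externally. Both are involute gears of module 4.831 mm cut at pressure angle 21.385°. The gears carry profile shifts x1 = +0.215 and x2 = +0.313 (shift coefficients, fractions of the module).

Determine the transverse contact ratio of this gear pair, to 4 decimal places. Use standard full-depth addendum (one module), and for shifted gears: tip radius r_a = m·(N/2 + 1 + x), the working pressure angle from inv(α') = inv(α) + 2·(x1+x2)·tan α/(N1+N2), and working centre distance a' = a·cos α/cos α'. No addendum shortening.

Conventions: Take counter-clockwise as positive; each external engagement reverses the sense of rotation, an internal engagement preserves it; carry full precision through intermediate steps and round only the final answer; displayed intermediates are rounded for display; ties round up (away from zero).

recognized (one external pair, fixed centres): single-mesh tooth geometry, m = 4.831, N1 = 52, N2 = 38
base radii: r_b1 = 116.958191, r_b2 = 85.469447
tip radii: r_a1 = 131.475665, r_a2 = 98.132103
inv(α') = inv(21.385°) + 2·(+0.215+0.313)·tan α/(52+38) = 0.02294978  ⇒  α' = 22.96837°
a' = a·cos α / cos α' = 217.3950·cos 21.385°/cos 22.96837° = 219.857882
action lengths: √(r_a1²−r_b1²) = 60.055241, √(r_a2²−r_b2²) = 48.217043
base pitch p_b = π·m·cos α = 14.132115
CR = (60.055241 + 48.217043 − 219.857882·sin 22.96837°)/14.132115 = 1.590611
contact ratio ≈ 1.5906

1.5906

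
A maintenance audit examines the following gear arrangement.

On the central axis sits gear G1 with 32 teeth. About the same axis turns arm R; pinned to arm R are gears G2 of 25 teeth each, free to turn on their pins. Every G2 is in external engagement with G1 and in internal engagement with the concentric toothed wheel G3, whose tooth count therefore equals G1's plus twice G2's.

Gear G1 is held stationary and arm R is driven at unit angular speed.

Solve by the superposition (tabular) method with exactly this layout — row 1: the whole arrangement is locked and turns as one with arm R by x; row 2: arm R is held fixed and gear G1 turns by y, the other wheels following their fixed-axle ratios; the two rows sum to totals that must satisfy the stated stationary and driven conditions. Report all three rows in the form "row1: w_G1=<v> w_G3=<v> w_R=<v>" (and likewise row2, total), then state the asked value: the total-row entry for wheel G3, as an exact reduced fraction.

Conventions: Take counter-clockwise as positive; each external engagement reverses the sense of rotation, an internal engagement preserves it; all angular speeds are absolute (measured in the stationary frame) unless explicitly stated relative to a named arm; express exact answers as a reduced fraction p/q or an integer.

class = planetary set [G3 = 32+2·25 = 82; Willis about the carrier]
superposition row 1 [locked train]: every member turns x
row 2 (arm held, sun turns y): ω_ring = −(32/82)·y, ω_arm = 0
boundary: total ω_sun = x + y = 0 and total ω_arm = x = 1  ⇒  y = -1, x = 1
row 2 ring = −(32/82)·(-1) = 16/41
totals (row 1 + row 2): sun 1 + (-1) = 0, ring 1 + 16/41 = 57/41, arm 1 + 0 = 1
asked cell (total, ring) = 57/41

row1: w_G1=1 w_G3=1 w_R=1
row2: w_G1=-1 w_G3=16/41 w_R=0
total: w_G1=0 w_G3=57/41 w_R=1
asked value: 57/41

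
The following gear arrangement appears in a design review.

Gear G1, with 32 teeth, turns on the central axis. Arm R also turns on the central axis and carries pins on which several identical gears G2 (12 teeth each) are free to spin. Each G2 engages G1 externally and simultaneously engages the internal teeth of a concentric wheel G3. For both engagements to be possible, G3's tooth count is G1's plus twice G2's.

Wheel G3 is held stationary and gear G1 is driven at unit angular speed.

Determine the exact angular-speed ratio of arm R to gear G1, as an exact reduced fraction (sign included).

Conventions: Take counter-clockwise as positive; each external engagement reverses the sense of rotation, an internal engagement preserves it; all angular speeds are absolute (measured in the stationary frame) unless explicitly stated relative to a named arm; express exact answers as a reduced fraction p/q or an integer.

topology: planetary set — G1 32T / G2 12T / G3 56T, arm = carrier (Willis)
ring teeth: 32 + 2·12 = 56
32(ω_sun−ω_arm) = −56(ω_ring−ω_arm),  ω_ring = 0, ω_sun = 1
32(1−ω_arm) = −56(0−ω_arm)  ⇒  88·ω_arm = 32  ⇒  ω_arm = 4/11
ω_out/ω_in = 4/11

4/11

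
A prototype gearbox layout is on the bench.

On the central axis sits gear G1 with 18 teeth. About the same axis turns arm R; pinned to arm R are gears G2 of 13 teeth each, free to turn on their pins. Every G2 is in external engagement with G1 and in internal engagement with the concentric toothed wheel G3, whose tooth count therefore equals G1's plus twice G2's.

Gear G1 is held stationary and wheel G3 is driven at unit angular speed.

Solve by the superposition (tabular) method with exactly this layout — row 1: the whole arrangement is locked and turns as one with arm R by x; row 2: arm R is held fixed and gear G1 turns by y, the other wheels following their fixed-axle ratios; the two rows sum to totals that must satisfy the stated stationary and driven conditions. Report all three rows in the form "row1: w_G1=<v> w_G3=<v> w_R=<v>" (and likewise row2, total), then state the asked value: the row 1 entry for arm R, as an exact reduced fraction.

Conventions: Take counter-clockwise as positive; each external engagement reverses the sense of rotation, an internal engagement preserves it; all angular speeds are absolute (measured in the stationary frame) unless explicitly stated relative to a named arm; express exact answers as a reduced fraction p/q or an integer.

row1: w_G1=22/31 w_G3=22/31 w_R=22/31
row2: w_G1=-22/31 w_G3=9/31 w_R=0
total: w_G1=0 w_G3=1 w_R=22/31
asked value: 22/31

topology: planetary set — G1 18T / G2 13T / G3 44T, arm = carrier (Willis)
row 1 — lock + rotate with arm: ω_sun = ω_ring = ω_arm = x
row 2 — arm fixed, fixed-axis ratios: sun y, ring −(18/44)·y, arm 0
boundary: total ω_sun = x + y = 0 and total ω_ring = x − (18/44)·y = 1  ⇒  y = -22/31, x = 22/31
row 2 ring = −(18/44)·(-22/31) = 9/31
totals (row 1 + row 2): sun 22/31 + (-22/31) = 0, ring 22/31 + 9/31 = 1, arm 22/31 + 0 = 22/31
asked cell (row1, arm) = 22/31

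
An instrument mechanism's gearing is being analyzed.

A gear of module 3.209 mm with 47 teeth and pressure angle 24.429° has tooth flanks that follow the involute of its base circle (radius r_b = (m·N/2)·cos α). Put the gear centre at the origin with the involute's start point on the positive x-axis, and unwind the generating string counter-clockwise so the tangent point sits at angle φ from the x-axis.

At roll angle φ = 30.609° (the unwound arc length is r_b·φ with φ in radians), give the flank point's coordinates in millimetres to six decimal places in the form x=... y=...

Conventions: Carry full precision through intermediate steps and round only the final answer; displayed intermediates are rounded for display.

x=77.769974 y=3.390923

topology: single-mesh involute geometry — m = 3.209, N = 47
pitch radius r_p = m·N/2 = 3.209·47/2 = 75.411500
base radius r_b = r_p·cos α = 75.411500·cos 24.429° = 68.660244
roll angle φ = 30.609° = 0.53422783 rad
x = r_b·(cos φ + φ·sin φ) = 77.769974
y = r_b·(sin φ − φ·cos φ) = 3.390923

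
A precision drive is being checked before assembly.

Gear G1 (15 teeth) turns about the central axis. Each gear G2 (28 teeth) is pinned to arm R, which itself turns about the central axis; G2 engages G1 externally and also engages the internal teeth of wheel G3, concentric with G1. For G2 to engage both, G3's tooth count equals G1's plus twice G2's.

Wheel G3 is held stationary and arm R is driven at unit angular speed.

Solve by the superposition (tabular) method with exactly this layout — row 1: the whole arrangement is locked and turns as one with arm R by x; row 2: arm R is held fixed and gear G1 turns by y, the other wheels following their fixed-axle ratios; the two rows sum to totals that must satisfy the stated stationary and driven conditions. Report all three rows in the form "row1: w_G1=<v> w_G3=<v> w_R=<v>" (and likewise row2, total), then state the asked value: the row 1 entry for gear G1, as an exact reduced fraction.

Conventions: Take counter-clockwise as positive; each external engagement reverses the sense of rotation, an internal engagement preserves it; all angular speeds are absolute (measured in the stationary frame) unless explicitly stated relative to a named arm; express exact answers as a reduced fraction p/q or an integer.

planetary set (15T centre, 28T on arm, 71T internal) — Willis relation
row 1 (train locked, turned with arm): all members turn x
superposition row 2 [arm held]: sun y, ring −(15/71)·y, arm 0
boundary: total ω_ring = x − (15/71)·y = 0 and total ω_arm = x = 1  ⇒  y = 71/15, x = 1
row 2 ring = −(15/71)·71/15 = -1
totals (row 1 + row 2): sun 1 + 71/15 = 86/15, ring 1 + (-1) = 0, arm 1 + 0 = 1
asked cell (row1, sun) = 1

row1: w_G1=1 w_G3=1 w_R=1
row2: w_G1=71/15 w_G3=-1 w_R=0
total: w_G1=86/15 w_G3=0 w_R=1
asked value: 1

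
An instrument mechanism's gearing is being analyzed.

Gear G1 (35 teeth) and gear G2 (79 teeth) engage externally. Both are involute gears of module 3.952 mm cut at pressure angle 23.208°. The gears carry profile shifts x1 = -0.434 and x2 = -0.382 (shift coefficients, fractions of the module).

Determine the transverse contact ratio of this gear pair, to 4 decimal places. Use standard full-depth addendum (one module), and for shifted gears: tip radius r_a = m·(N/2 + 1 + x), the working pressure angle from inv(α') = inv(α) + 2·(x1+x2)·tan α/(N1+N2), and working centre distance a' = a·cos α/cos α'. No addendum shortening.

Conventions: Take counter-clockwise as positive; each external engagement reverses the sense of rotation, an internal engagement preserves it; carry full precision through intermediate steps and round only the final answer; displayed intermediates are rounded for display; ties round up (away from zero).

1.7659

single-mesh involute tooth geometry (35T engaging 79T at module 3.952)
base radii: r_b1 = 63.563595, r_b2 = 143.472115
tip radii: r_a1 = 71.396832, r_a2 = 158.546336
inv(α') = inv(23.208°) + 2·(-0.434-0.382)·tan α/(35+79) = 0.01757170  ⇒  α' = 21.08779°
a' = a·cos α / cos α' = 225.2640·cos 23.208°/cos 21.08779° = 221.896034
action lengths: √(r_a1²−r_b1²) = 32.514258, √(r_a2²−r_b2²) = 67.473645
base pitch p_b = π·m·cos α = 11.410910
CR = (32.514258 + 67.473645 − 221.896034·sin 21.08779°)/11.410910 = 1.765868
contact ratio ≈ 1.7659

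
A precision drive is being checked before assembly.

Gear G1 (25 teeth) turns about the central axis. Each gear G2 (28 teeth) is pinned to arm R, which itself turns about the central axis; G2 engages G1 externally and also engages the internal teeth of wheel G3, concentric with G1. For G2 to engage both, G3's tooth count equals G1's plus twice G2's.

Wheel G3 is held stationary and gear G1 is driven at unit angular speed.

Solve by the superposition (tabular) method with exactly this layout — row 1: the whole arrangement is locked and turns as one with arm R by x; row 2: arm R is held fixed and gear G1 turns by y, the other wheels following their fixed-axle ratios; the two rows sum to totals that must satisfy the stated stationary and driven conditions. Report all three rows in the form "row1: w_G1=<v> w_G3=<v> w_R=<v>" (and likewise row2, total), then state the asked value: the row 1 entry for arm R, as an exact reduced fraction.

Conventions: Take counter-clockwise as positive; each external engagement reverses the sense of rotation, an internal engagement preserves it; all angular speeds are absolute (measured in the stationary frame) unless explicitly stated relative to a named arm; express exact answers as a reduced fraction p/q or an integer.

row1: w_G1=25/106 w_G3=25/106 w_R=25/106
row2: w_G1=81/106 w_G3=-25/106 w_R=0
total: w_G1=1 w_G3=0 w_R=25/106
asked value: 25/106

planetary set (25T centre, 28T on arm, 81T internal) — Willis relation
superposition row 1 [locked train]: every member turns x
row 2: sun turns y, ring = −(25/81)·y, arm 0
boundary: total ω_ring = x − (25/81)·y = 0 and total ω_sun = x + y = 1  ⇒  y = 81/106, x = 25/106
row 2 ring = −(25/81)·81/106 = -25/106
totals (row 1 + row 2): sun 25/106 + 81/106 = 1, ring 25/106 + (-25/106) = 0, arm 25/106 + 0 = 25/106
asked cell (row1, arm) = 25/106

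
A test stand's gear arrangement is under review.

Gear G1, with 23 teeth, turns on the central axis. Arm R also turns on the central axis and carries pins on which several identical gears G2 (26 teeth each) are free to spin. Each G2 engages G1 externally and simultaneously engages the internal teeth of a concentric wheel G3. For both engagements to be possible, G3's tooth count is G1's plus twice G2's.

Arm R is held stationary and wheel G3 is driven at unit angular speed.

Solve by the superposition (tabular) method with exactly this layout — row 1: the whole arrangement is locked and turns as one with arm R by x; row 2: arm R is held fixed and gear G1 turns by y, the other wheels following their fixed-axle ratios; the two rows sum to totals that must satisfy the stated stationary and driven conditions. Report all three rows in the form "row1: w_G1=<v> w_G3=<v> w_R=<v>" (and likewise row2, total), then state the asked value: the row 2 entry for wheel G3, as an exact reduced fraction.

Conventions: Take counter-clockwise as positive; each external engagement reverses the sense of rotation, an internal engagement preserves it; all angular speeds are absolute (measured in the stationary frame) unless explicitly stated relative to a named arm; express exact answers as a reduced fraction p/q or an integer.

row1: w_G1=0 w_G3=0 w_R=0
row2: w_G1=-75/23 w_G3=1 w_R=0
total: w_G1=-75/23 w_G3=1 w_R=0
asked value: 1

topology: planetary set — G1 23T / G2 26T / G3 75T, arm = carrier (Willis)
row 1: whole set turns with the arm by x
row 2 (arm held, sun turns y): ω_ring = −(23/75)·y, ω_arm = 0
boundary: total ω_arm = x = 0 and total ω_ring = x − (23/75)·y = 1  ⇒  y = -75/23, x = 0
row 2 ring = −(23/75)·(-75/23) = 1
totals (row 1 + row 2): sun 0 + (-75/23) = -75/23, ring 0 + 1 = 1, arm 0 + 0 = 0
asked cell (row2, ring) = 1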